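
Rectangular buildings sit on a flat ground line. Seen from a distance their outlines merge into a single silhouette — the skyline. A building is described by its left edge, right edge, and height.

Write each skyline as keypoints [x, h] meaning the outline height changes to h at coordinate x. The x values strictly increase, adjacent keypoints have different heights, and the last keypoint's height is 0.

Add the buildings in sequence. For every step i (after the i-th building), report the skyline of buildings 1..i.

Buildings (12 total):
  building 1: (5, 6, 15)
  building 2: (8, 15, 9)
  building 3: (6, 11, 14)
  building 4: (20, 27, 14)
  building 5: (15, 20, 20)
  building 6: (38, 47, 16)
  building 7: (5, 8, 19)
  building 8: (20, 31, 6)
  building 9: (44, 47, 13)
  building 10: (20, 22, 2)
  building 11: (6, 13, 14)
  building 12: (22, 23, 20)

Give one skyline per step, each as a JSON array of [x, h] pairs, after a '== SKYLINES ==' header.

== SKYLINES ==
[[5,15],[6,0]]
[[5,15],[6,0],[8,9],[15,0]]
[[5,15],[6,14],[11,9],[15,0]]
[[5,15],[6,14],[11,9],[15,0],[20,14],[27,0]]
[[5,15],[6,14],[11,9],[15,20],[20,14],[27,0]]
[[5,15],[6,14],[11,9],[15,20],[20,14],[27,0],[38,16],[47,0]]
[[5,19],[8,14],[11,9],[15,20],[20,14],[27,0],[38,16],[47,0]]
[[5,19],[8,14],[11,9],[15,20],[20,14],[27,6],[31,0],[38,16],[47,0]]
[[5,19],[8,14],[11,9],[15,20],[20,14],[27,6],[31,0],[38,16],[47,0]]
[[5,19],[8,14],[11,9],[15,20],[20,14],[27,6],[31,0],[38,16],[47,0]]
[[5,19],[8,14],[13,9],[15,20],[20,14],[27,6],[31,0],[38,16],[47,0]]
[[5,19],[8,14],[13,9],[15,20],[20,14],[22,20],[23,14],[27,6],[31,0],[38,16],[47,0]]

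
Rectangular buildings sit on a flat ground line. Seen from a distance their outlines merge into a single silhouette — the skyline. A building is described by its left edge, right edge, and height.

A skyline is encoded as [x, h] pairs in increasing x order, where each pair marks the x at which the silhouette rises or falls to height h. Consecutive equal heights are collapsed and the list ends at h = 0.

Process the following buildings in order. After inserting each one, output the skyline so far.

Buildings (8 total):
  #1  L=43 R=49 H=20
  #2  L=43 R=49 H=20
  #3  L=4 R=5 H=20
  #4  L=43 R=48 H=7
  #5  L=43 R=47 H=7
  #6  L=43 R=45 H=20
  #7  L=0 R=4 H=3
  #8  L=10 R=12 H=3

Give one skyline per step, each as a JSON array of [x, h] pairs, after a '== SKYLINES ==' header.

== SKYLINES ==
[[43,20],[49,0]]
[[43,20],[49,0]]
[[4,20],[5,0],[43,20],[49,0]]
[[4,20],[5,0],[43,20],[49,0]]
[[4,20],[5,0],[43,20],[49,0]]
[[4,20],[5,0],[43,20],[49,0]]
[[0,3],[4,20],[5,0],[43,20],[49,0]]
[[0,3],[4,20],[5,0],[10,3],[12,0],[43,20],[49,0]]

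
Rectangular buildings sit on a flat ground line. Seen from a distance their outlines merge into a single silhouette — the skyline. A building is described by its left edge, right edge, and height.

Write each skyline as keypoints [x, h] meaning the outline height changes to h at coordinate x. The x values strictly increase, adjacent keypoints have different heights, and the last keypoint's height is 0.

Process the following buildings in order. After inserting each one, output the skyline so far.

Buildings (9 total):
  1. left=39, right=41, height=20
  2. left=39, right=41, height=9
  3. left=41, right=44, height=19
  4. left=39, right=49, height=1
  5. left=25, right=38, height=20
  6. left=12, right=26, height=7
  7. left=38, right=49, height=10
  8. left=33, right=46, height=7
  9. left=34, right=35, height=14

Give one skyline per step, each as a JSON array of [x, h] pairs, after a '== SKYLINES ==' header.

== SKYLINES ==
[[39,20],[41,0]]
[[39,20],[41,0]]
[[39,20],[41,19],[44,0]]
[[39,20],[41,19],[44,1],[49,0]]
[[25,20],[38,0],[39,20],[41,19],[44,1],[49,0]]
[[12,7],[25,20],[38,0],[39,20],[41,19],[44,1],[49,0]]
[[12,7],[25,20],[38,10],[39,20],[41,19],[44,10],[49,0]]
[[12,7],[25,20],[38,10],[39,20],[41,19],[44,10],[49,0]]
[[12,7],[25,20],[38,10],[39,20],[41,19],[44,10],[49,0]]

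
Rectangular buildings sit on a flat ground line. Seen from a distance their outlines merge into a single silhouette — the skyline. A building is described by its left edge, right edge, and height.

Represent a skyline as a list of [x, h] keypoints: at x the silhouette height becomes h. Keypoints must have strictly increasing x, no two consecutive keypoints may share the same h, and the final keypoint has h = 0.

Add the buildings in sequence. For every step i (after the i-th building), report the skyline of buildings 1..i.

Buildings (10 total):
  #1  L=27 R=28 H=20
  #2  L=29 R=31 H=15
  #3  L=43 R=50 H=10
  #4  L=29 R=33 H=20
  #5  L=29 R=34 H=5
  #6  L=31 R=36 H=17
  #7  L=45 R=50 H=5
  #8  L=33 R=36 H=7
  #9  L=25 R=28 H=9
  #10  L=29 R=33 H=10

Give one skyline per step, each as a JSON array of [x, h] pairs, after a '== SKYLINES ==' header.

== SKYLINES ==
[[27,20],[28,0]]
[[27,20],[28,0],[29,15],[31,0]]
[[27,20],[28,0],[29,15],[31,0],[43,10],[50,0]]
[[27,20],[28,0],[29,20],[33,0],[43,10],[50,0]]
[[27,20],[28,0],[29,20],[33,5],[34,0],[43,10],[50,0]]
[[27,20],[28,0],[29,20],[33,17],[36,0],[43,10],[50,0]]
[[27,20],[28,0],[29,20],[33,17],[36,0],[43,10],[50,0]]
[[27,20],[28,0],[29,20],[33,17],[36,0],[43,10],[50,0]]
[[25,9],[27,20],[28,0],[29,20],[33,17],[36,0],[43,10],[50,0]]
[[25,9],[27,20],[28,0],[29,20],[33,17],[36,0],[43,10],[50,0]]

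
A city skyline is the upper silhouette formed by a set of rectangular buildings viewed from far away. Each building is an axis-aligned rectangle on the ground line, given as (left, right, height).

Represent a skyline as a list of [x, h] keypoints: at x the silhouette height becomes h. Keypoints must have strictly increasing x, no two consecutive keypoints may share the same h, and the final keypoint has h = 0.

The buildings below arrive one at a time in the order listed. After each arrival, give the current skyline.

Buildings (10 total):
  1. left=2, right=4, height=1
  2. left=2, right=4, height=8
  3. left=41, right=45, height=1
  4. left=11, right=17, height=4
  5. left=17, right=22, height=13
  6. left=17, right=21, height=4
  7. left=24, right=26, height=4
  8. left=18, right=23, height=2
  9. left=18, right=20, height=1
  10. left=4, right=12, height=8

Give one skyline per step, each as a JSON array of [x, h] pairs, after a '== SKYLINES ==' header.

== SKYLINES ==
[[2,1],[4,0]]
[[2,8],[4,0]]
[[2,8],[4,0],[41,1],[45,0]]
[[2,8],[4,0],[11,4],[17,0],[41,1],[45,0]]
[[2,8],[4,0],[11,4],[17,13],[22,0],[41,1],[45,0]]
[[2,8],[4,0],[11,4],[17,13],[22,0],[41,1],[45,0]]
[[2,8],[4,0],[11,4],[17,13],[22,0],[24,4],[26,0],[41,1],[45,0]]
[[2,8],[4,0],[11,4],[17,13],[22,2],[23,0],[24,4],[26,0],[41,1],[45,0]]
[[2,8],[4,0],[11,4],[17,13],[22,2],[23,0],[24,4],[26,0],[41,1],[45,0]]
[[2,8],[12,4],[17,13],[22,2],[23,0],[24,4],[26,0],[41,1],[45,0]]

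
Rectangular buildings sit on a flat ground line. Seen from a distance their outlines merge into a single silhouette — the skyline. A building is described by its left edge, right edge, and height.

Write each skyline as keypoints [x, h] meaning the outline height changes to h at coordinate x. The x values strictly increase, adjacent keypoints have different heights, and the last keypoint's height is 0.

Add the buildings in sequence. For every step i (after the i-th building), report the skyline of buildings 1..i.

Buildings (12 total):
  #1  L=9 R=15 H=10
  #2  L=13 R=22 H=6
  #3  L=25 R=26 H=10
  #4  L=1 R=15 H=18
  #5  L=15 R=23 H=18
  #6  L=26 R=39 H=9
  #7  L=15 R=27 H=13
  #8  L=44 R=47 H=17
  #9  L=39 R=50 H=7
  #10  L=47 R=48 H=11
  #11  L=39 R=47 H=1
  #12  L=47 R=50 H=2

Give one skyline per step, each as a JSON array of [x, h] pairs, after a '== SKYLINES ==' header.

== SKYLINES ==
[[9,10],[15,0]]
[[9,10],[15,6],[22,0]]
[[9,10],[15,6],[22,0],[25,10],[26,0]]
[[1,18],[15,6],[22,0],[25,10],[26,0]]
[[1,18],[23,0],[25,10],[26,0]]
[[1,18],[23,0],[25,10],[26,9],[39,0]]
[[1,18],[23,13],[27,9],[39,0]]
[[1,18],[23,13],[27,9],[39,0],[44,17],[47,0]]
[[1,18],[23,13],[27,9],[39,7],[44,17],[47,7],[50,0]]
[[1,18],[23,13],[27,9],[39,7],[44,17],[47,11],[48,7],[50,0]]
[[1,18],[23,13],[27,9],[39,7],[44,17],[47,11],[48,7],[50,0]]
[[1,18],[23,13],[27,9],[39,7],[44,17],[47,11],[48,7],[50,0]]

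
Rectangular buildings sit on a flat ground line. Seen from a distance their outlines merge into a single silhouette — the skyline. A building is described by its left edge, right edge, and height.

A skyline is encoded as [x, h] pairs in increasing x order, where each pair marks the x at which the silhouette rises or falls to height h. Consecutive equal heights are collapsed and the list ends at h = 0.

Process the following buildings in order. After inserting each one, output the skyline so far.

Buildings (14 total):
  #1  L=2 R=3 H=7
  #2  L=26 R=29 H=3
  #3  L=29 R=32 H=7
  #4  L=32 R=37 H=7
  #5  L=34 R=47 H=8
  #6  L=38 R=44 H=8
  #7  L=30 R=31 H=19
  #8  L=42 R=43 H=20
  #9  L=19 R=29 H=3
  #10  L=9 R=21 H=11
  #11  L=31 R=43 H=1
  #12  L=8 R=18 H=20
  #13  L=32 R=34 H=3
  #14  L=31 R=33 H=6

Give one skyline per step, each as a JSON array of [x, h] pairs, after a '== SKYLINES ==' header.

== SKYLINES ==
[[2,7],[3,0]]
[[2,7],[3,0],[26,3],[29,0]]
[[2,7],[3,0],[26,3],[29,7],[32,0]]
[[2,7],[3,0],[26,3],[29,7],[37,0]]
[[2,7],[3,0],[26,3],[29,7],[34,8],[47,0]]
[[2,7],[3,0],[26,3],[29,7],[34,8],[47,0]]
[[2,7],[3,0],[26,3],[29,7],[30,19],[31,7],[34,8],[47,0]]
[[2,7],[3,0],[26,3],[29,7],[30,19],[31,7],[34,8],[42,20],[43,8],[47,0]]
[[2,7],[3,0],[19,3],[29,7],[30,19],[31,7],[34,8],[42,20],[43,8],[47,0]]
[[2,7],[3,0],[9,11],[21,3],[29,7],[30,19],[31,7],[34,8],[42,20],[43,8],[47,0]]
[[2,7],[3,0],[9,11],[21,3],[29,7],[30,19],[31,7],[34,8],[42,20],[43,8],[47,0]]
[[2,7],[3,0],[8,20],[18,11],[21,3],[29,7],[30,19],[31,7],[34,8],[42,20],[43,8],[47,0]]
[[2,7],[3,0],[8,20],[18,11],[21,3],[29,7],[30,19],[31,7],[34,8],[42,20],[43,8],[47,0]]
[[2,7],[3,0],[8,20],[18,11],[21,3],[29,7],[30,19],[31,7],[34,8],[42,20],[43,8],[47,0]]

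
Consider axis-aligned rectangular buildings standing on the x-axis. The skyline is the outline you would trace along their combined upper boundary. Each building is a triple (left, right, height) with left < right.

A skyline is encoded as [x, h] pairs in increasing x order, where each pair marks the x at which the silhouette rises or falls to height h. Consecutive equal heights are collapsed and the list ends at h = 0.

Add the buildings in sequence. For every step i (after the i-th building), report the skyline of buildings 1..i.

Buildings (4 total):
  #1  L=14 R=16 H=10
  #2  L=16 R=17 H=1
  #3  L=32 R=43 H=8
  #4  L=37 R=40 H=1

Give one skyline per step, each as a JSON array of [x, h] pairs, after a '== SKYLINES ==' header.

== SKYLINES ==
[[14,10],[16,0]]
[[14,10],[16,1],[17,0]]
[[14,10],[16,1],[17,0],[32,8],[43,0]]
[[14,10],[16,1],[17,0],[32,8],[43,0]]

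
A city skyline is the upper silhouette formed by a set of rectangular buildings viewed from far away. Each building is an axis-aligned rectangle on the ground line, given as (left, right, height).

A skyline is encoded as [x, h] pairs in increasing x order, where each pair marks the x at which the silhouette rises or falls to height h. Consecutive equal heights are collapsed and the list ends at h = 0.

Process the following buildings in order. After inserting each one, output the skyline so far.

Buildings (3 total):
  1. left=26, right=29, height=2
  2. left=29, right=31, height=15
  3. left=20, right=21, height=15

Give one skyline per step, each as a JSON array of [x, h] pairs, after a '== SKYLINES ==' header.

== SKYLINES ==
[[26,2],[29,0]]
[[26,2],[29,15],[31,0]]
[[20,15],[21,0],[26,2],[29,15],[31,0]]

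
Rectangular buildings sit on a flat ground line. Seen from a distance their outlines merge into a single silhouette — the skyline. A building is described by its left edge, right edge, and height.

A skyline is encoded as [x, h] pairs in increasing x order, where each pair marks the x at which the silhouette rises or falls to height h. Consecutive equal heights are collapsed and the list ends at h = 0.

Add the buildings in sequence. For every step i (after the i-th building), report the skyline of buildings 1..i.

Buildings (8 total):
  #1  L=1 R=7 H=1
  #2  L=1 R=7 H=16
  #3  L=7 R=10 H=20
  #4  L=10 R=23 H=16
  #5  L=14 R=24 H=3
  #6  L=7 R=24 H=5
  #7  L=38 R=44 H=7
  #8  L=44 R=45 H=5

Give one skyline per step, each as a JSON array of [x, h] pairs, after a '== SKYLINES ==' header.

== SKYLINES ==
[[1,1],[7,0]]
[[1,16],[7,0]]
[[1,16],[7,20],[10,0]]
[[1,16],[7,20],[10,16],[23,0]]
[[1,16],[7,20],[10,16],[23,3],[24,0]]
[[1,16],[7,20],[10,16],[23,5],[24,0]]
[[1,16],[7,20],[10,16],[23,5],[24,0],[38,7],[44,0]]
[[1,16],[7,20],[10,16],[23,5],[24,0],[38,7],[44,5],[45,0]]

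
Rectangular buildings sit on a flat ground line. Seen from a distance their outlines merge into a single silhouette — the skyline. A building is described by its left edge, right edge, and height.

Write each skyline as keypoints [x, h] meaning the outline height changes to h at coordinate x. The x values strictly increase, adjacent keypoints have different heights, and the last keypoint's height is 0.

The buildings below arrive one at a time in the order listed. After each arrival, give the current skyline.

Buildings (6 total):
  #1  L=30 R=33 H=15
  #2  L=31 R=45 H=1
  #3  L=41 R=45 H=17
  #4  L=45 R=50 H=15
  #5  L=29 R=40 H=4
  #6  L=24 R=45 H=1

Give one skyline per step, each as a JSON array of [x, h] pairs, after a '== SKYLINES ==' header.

== SKYLINES ==
[[30,15],[33,0]]
[[30,15],[33,1],[45,0]]
[[30,15],[33,1],[41,17],[45,0]]
[[30,15],[33,1],[41,17],[45,15],[50,0]]
[[29,4],[30,15],[33,4],[40,1],[41,17],[45,15],[50,0]]
[[24,1],[29,4],[30,15],[33,4],[40,1],[41,17],[45,15],[50,0]]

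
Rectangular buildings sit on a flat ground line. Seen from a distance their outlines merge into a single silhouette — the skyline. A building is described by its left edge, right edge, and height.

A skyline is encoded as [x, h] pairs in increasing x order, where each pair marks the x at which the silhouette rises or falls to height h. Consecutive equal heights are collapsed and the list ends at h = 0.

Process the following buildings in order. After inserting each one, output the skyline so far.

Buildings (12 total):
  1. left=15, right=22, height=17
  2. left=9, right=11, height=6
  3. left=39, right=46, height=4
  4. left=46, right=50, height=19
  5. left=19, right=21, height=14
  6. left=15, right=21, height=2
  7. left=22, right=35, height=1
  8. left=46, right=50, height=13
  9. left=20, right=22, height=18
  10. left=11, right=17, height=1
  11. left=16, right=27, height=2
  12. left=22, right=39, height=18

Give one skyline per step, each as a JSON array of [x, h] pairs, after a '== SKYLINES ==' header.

== SKYLINES ==
[[15,17],[22,0]]
[[9,6],[11,0],[15,17],[22,0]]
[[9,6],[11,0],[15,17],[22,0],[39,4],[46,0]]
[[9,6],[11,0],[15,17],[22,0],[39,4],[46,19],[50,0]]
[[9,6],[11,0],[15,17],[22,0],[39,4],[46,19],[50,0]]
[[9,6],[11,0],[15,17],[22,0],[39,4],[46,19],[50,0]]
[[9,6],[11,0],[15,17],[22,1],[35,0],[39,4],[46,19],[50,0]]
[[9,6],[11,0],[15,17],[22,1],[35,0],[39,4],[46,19],[50,0]]
[[9,6],[11,0],[15,17],[20,18],[22,1],[35,0],[39,4],[46,19],[50,0]]
[[9,6],[11,1],[15,17],[20,18],[22,1],[35,0],[39,4],[46,19],[50,0]]
[[9,6],[11,1],[15,17],[20,18],[22,2],[27,1],[35,0],[39,4],[46,19],[50,0]]
[[9,6],[11,1],[15,17],[20,18],[39,4],[46,19],[50,0]]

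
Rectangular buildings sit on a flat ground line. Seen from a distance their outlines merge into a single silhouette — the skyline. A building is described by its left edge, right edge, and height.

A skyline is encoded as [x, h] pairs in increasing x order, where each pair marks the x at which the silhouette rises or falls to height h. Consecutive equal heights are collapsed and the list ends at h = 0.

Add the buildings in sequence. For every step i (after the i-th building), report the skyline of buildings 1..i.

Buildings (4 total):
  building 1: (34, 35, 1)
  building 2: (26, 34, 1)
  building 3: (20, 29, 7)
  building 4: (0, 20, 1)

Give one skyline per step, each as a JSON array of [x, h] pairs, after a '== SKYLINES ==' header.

== SKYLINES ==
[[34,1],[35,0]]
[[26,1],[35,0]]
[[20,7],[29,1],[35,0]]
[[0,1],[20,7],[29,1],[35,0]]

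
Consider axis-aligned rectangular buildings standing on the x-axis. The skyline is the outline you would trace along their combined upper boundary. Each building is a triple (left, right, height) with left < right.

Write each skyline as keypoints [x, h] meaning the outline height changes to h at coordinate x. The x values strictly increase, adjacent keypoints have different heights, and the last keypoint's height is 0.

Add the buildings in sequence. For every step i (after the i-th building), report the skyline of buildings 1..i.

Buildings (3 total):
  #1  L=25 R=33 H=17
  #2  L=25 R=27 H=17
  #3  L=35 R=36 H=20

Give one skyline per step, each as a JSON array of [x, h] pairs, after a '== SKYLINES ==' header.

== SKYLINES ==
[[25,17],[33,0]]
[[25,17],[33,0]]
[[25,17],[33,0],[35,20],[36,0]]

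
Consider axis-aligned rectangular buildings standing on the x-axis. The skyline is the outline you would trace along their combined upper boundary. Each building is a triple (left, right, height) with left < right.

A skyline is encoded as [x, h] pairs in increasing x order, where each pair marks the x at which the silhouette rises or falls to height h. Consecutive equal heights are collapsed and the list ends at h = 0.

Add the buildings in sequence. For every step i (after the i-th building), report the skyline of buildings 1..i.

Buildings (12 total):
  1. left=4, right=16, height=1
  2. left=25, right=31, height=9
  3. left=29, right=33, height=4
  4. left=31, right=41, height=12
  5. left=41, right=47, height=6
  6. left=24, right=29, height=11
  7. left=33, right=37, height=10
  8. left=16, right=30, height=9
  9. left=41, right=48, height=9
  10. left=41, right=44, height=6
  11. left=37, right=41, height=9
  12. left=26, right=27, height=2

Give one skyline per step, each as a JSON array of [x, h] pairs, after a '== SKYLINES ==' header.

== SKYLINES ==
[[4,1],[16,0]]
[[4,1],[16,0],[25,9],[31,0]]
[[4,1],[16,0],[25,9],[31,4],[33,0]]
[[4,1],[16,0],[25,9],[31,12],[41,0]]
[[4,1],[16,0],[25,9],[31,12],[41,6],[47,0]]
[[4,1],[16,0],[24,11],[29,9],[31,12],[41,6],[47,0]]
[[4,1],[16,0],[24,11],[29,9],[31,12],[41,6],[47,0]]
[[4,1],[16,9],[24,11],[29,9],[31,12],[41,6],[47,0]]
[[4,1],[16,9],[24,11],[29,9],[31,12],[41,9],[48,0]]
[[4,1],[16,9],[24,11],[29,9],[31,12],[41,9],[48,0]]
[[4,1],[16,9],[24,11],[29,9],[31,12],[41,9],[48,0]]
[[4,1],[16,9],[24,11],[29,9],[31,12],[41,9],[48,0]]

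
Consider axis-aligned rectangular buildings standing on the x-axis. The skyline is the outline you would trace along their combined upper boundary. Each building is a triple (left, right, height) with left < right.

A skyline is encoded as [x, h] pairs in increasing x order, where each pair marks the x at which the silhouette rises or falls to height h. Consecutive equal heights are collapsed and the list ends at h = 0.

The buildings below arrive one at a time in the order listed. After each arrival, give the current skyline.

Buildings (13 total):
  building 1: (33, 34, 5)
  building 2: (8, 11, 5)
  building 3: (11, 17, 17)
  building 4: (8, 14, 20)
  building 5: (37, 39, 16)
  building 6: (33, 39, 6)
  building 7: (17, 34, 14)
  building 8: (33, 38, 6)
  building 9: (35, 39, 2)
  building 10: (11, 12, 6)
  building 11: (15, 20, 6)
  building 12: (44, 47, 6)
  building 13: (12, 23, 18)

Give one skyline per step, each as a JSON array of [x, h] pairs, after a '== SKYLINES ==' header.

== SKYLINES ==
[[33,5],[34,0]]
[[8,5],[11,0],[33,5],[34,0]]
[[8,5],[11,17],[17,0],[33,5],[34,0]]
[[8,20],[14,17],[17,0],[33,5],[34,0]]
[[8,20],[14,17],[17,0],[33,5],[34,0],[37,16],[39,0]]
[[8,20],[14,17],[17,0],[33,6],[37,16],[39,0]]
[[8,20],[14,17],[17,14],[34,6],[37,16],[39,0]]
[[8,20],[14,17],[17,14],[34,6],[37,16],[39,0]]
[[8,20],[14,17],[17,14],[34,6],[37,16],[39,0]]
[[8,20],[14,17],[17,14],[34,6],[37,16],[39,0]]
[[8,20],[14,17],[17,14],[34,6],[37,16],[39,0]]
[[8,20],[14,17],[17,14],[34,6],[37,16],[39,0],[44,6],[47,0]]
[[8,20],[14,18],[23,14],[34,6],[37,16],[39,0],[44,6],[47,0]]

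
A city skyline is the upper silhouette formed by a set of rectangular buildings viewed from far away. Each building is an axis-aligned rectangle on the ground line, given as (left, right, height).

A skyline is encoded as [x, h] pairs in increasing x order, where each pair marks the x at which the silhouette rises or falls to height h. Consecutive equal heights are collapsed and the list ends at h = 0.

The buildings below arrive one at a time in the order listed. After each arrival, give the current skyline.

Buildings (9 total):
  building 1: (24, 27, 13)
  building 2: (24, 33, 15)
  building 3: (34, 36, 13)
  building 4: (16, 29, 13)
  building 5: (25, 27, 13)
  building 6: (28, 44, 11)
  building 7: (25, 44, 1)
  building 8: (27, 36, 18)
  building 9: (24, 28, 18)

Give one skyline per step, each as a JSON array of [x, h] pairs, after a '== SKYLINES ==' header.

== SKYLINES ==
[[24,13],[27,0]]
[[24,15],[33,0]]
[[24,15],[33,0],[34,13],[36,0]]
[[16,13],[24,15],[33,0],[34,13],[36,0]]
[[16,13],[24,15],[33,0],[34,13],[36,0]]
[[16,13],[24,15],[33,11],[34,13],[36,11],[44,0]]
[[16,13],[24,15],[33,11],[34,13],[36,11],[44,0]]
[[16,13],[24,15],[27,18],[36,11],[44,0]]
[[16,13],[24,18],[36,11],[44,0]]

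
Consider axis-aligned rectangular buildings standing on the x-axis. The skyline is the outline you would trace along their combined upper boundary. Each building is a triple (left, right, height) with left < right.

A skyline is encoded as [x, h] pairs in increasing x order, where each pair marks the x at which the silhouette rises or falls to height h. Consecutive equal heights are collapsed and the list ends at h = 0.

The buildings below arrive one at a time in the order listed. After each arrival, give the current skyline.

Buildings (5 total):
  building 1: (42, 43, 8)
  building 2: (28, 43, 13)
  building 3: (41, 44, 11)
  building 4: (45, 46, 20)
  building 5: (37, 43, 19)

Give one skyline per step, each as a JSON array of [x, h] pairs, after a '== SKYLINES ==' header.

== SKYLINES ==
[[42,8],[43,0]]
[[28,13],[43,0]]
[[28,13],[43,11],[44,0]]
[[28,13],[43,11],[44,0],[45,20],[46,0]]
[[28,13],[37,19],[43,11],[44,0],[45,20],[46,0]]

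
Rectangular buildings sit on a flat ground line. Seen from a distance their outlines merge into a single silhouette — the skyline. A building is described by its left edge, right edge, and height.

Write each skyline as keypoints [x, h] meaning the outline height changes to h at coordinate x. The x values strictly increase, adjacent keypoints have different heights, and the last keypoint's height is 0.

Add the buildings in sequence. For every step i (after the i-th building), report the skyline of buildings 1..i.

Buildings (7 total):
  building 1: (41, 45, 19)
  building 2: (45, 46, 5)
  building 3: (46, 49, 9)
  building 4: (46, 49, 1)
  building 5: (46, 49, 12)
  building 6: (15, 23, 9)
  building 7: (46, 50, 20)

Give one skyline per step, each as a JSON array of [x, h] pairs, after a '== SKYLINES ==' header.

== SKYLINES ==
[[41,19],[45,0]]
[[41,19],[45,5],[46,0]]
[[41,19],[45,5],[46,9],[49,0]]
[[41,19],[45,5],[46,9],[49,0]]
[[41,19],[45,5],[46,12],[49,0]]
[[15,9],[23,0],[41,19],[45,5],[46,12],[49,0]]
[[15,9],[23,0],[41,19],[45,5],[46,20],[50,0]]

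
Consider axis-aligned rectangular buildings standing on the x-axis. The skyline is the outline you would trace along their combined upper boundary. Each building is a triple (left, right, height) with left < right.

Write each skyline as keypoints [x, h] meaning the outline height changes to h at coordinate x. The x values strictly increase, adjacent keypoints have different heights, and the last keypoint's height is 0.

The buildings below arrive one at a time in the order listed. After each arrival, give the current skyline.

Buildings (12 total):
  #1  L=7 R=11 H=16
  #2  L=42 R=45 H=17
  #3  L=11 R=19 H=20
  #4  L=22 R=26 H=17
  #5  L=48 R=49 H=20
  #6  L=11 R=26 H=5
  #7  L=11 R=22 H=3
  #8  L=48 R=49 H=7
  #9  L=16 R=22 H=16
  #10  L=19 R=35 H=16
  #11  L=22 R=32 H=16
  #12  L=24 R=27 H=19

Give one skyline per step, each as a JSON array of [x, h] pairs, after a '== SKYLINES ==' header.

== SKYLINES ==
[[7,16],[11,0]]
[[7,16],[11,0],[42,17],[45,0]]
[[7,16],[11,20],[19,0],[42,17],[45,0]]
[[7,16],[11,20],[19,0],[22,17],[26,0],[42,17],[45,0]]
[[7,16],[11,20],[19,0],[22,17],[26,0],[42,17],[45,0],[48,20],[49,0]]
[[7,16],[11,20],[19,5],[22,17],[26,0],[42,17],[45,0],[48,20],[49,0]]
[[7,16],[11,20],[19,5],[22,17],[26,0],[42,17],[45,0],[48,20],[49,0]]
[[7,16],[11,20],[19,5],[22,17],[26,0],[42,17],[45,0],[48,20],[49,0]]
[[7,16],[11,20],[19,16],[22,17],[26,0],[42,17],[45,0],[48,20],[49,0]]
[[7,16],[11,20],[19,16],[22,17],[26,16],[35,0],[42,17],[45,0],[48,20],[49,0]]
[[7,16],[11,20],[19,16],[22,17],[26,16],[35,0],[42,17],[45,0],[48,20],[49,0]]
[[7,16],[11,20],[19,16],[22,17],[24,19],[27,16],[35,0],[42,17],[45,0],[48,20],[49,0]]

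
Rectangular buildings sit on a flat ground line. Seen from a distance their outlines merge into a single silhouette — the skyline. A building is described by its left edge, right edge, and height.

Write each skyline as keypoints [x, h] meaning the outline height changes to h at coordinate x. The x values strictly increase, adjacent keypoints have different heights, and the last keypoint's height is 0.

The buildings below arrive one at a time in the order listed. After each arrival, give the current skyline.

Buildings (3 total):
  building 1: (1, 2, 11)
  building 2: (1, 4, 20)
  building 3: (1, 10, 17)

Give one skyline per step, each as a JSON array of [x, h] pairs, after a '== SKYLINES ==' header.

== SKYLINES ==
[[1,11],[2,0]]
[[1,20],[4,0]]
[[1,20],[4,17],[10,0]]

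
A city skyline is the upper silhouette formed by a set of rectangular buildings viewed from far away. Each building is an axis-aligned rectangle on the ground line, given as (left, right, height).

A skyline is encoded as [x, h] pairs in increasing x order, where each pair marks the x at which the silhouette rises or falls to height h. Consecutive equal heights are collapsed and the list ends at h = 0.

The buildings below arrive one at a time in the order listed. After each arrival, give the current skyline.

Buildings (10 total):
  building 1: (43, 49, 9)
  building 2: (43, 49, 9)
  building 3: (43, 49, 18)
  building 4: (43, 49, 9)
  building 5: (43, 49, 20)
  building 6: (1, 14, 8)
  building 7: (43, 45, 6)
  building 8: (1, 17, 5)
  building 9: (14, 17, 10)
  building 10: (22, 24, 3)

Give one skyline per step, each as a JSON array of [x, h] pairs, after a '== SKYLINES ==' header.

== SKYLINES ==
[[43,9],[49,0]]
[[43,9],[49,0]]
[[43,18],[49,0]]
[[43,18],[49,0]]
[[43,20],[49,0]]
[[1,8],[14,0],[43,20],[49,0]]
[[1,8],[14,0],[43,20],[49,0]]
[[1,8],[14,5],[17,0],[43,20],[49,0]]
[[1,8],[14,10],[17,0],[43,20],[49,0]]
[[1,8],[14,10],[17,0],[22,3],[24,0],[43,20],[49,0]]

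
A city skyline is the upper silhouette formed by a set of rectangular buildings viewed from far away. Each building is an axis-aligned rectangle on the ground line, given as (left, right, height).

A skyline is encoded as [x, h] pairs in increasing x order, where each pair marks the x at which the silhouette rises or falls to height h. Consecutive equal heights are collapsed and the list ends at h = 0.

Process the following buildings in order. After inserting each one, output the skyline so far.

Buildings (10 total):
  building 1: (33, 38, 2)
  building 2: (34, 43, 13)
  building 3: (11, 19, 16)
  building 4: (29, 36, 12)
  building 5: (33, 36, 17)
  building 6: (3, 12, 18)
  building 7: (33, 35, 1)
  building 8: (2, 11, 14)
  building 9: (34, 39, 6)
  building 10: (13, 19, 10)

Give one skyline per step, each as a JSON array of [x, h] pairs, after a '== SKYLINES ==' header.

== SKYLINES ==
[[33,2],[38,0]]
[[33,2],[34,13],[43,0]]
[[11,16],[19,0],[33,2],[34,13],[43,0]]
[[11,16],[19,0],[29,12],[34,13],[43,0]]
[[11,16],[19,0],[29,12],[33,17],[36,13],[43,0]]
[[3,18],[12,16],[19,0],[29,12],[33,17],[36,13],[43,0]]
[[3,18],[12,16],[19,0],[29,12],[33,17],[36,13],[43,0]]
[[2,14],[3,18],[12,16],[19,0],[29,12],[33,17],[36,13],[43,0]]
[[2,14],[3,18],[12,16],[19,0],[29,12],[33,17],[36,13],[43,0]]
[[2,14],[3,18],[12,16],[19,0],[29,12],[33,17],[36,13],[43,0]]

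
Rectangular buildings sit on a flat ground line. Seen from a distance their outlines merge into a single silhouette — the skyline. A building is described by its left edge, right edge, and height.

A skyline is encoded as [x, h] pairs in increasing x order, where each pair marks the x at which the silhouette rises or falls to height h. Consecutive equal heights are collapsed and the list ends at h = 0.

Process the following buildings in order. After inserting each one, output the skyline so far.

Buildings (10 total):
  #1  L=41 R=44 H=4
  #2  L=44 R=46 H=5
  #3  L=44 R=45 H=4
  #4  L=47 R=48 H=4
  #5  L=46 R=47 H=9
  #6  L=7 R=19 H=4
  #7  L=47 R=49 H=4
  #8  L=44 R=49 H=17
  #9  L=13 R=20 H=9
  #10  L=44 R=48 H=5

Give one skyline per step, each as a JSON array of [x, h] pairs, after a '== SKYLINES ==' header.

== SKYLINES ==
[[41,4],[44,0]]
[[41,4],[44,5],[46,0]]
[[41,4],[44,5],[46,0]]
[[41,4],[44,5],[46,0],[47,4],[48,0]]
[[41,4],[44,5],[46,9],[47,4],[48,0]]
[[7,4],[19,0],[41,4],[44,5],[46,9],[47,4],[48,0]]
[[7,4],[19,0],[41,4],[44,5],[46,9],[47,4],[49,0]]
[[7,4],[19,0],[41,4],[44,17],[49,0]]
[[7,4],[13,9],[20,0],[41,4],[44,17],[49,0]]
[[7,4],[13,9],[20,0],[41,4],[44,17],[49,0]]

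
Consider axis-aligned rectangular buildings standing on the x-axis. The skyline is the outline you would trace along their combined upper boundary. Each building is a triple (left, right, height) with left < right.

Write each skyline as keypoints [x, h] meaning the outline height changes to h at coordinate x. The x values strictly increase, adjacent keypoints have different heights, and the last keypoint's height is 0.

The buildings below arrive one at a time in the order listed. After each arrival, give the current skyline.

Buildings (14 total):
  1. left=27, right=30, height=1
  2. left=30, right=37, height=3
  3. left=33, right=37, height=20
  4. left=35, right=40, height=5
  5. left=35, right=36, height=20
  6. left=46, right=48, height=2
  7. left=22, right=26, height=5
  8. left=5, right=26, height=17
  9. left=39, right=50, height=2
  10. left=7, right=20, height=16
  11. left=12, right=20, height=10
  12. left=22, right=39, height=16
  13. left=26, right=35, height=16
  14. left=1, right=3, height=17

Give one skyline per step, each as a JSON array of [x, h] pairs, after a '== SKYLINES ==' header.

== SKYLINES ==
[[27,1],[30,0]]
[[27,1],[30,3],[37,0]]
[[27,1],[30,3],[33,20],[37,0]]
[[27,1],[30,3],[33,20],[37,5],[40,0]]
[[27,1],[30,3],[33,20],[37,5],[40,0]]
[[27,1],[30,3],[33,20],[37,5],[40,0],[46,2],[48,0]]
[[22,5],[26,0],[27,1],[30,3],[33,20],[37,5],[40,0],[46,2],[48,0]]
[[5,17],[26,0],[27,1],[30,3],[33,20],[37,5],[40,0],[46,2],[48,0]]
[[5,17],[26,0],[27,1],[30,3],[33,20],[37,5],[40,2],[50,0]]
[[5,17],[26,0],[27,1],[30,3],[33,20],[37,5],[40,2],[50,0]]
[[5,17],[26,0],[27,1],[30,3],[33,20],[37,5],[40,2],[50,0]]
[[5,17],[26,16],[33,20],[37,16],[39,5],[40,2],[50,0]]
[[5,17],[26,16],[33,20],[37,16],[39,5],[40,2],[50,0]]
[[1,17],[3,0],[5,17],[26,16],[33,20],[37,16],[39,5],[40,2],[50,0]]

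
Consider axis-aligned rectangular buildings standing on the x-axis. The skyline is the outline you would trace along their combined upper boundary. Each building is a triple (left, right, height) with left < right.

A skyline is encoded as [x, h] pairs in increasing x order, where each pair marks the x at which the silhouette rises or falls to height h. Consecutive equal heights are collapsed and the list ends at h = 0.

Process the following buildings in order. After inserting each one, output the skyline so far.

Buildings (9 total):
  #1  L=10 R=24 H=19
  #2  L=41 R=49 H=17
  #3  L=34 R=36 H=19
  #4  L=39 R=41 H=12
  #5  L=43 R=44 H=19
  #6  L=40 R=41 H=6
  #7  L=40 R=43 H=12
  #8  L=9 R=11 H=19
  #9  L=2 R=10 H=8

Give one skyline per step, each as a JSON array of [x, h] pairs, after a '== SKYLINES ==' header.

== SKYLINES ==
[[10,19],[24,0]]
[[10,19],[24,0],[41,17],[49,0]]
[[10,19],[24,0],[34,19],[36,0],[41,17],[49,0]]
[[10,19],[24,0],[34,19],[36,0],[39,12],[41,17],[49,0]]
[[10,19],[24,0],[34,19],[36,0],[39,12],[41,17],[43,19],[44,17],[49,0]]
[[10,19],[24,0],[34,19],[36,0],[39,12],[41,17],[43,19],[44,17],[49,0]]
[[10,19],[24,0],[34,19],[36,0],[39,12],[41,17],[43,19],[44,17],[49,0]]
[[9,19],[24,0],[34,19],[36,0],[39,12],[41,17],[43,19],[44,17],[49,0]]
[[2,8],[9,19],[24,0],[34,19],[36,0],[39,12],[41,17],[43,19],[44,17],[49,0]]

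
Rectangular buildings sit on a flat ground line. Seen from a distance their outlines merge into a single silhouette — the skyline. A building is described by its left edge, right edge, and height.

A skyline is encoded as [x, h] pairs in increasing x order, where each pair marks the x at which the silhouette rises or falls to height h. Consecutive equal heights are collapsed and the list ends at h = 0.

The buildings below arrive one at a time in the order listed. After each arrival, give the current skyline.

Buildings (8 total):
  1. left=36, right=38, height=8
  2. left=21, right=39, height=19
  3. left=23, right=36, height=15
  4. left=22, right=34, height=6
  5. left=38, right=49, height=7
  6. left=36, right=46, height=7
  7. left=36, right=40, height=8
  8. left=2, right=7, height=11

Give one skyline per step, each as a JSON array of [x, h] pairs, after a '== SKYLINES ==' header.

== SKYLINES ==
[[36,8],[38,0]]
[[21,19],[39,0]]
[[21,19],[39,0]]
[[21,19],[39,0]]
[[21,19],[39,7],[49,0]]
[[21,19],[39,7],[49,0]]
[[21,19],[39,8],[40,7],[49,0]]
[[2,11],[7,0],[21,19],[39,8],[40,7],[49,0]]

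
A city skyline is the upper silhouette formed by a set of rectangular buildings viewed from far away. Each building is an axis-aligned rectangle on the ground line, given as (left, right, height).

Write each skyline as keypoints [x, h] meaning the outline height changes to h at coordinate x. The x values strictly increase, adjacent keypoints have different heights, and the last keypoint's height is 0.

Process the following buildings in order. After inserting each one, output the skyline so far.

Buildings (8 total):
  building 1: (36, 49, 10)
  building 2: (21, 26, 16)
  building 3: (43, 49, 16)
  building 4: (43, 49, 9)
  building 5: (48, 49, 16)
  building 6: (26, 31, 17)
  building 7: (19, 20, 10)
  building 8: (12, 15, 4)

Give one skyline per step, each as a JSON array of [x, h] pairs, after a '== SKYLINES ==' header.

== SKYLINES ==
[[36,10],[49,0]]
[[21,16],[26,0],[36,10],[49,0]]
[[21,16],[26,0],[36,10],[43,16],[49,0]]
[[21,16],[26,0],[36,10],[43,16],[49,0]]
[[21,16],[26,0],[36,10],[43,16],[49,0]]
[[21,16],[26,17],[31,0],[36,10],[43,16],[49,0]]
[[19,10],[20,0],[21,16],[26,17],[31,0],[36,10],[43,16],[49,0]]
[[12,4],[15,0],[19,10],[20,0],[21,16],[26,17],[31,0],[36,10],[43,16],[49,0]]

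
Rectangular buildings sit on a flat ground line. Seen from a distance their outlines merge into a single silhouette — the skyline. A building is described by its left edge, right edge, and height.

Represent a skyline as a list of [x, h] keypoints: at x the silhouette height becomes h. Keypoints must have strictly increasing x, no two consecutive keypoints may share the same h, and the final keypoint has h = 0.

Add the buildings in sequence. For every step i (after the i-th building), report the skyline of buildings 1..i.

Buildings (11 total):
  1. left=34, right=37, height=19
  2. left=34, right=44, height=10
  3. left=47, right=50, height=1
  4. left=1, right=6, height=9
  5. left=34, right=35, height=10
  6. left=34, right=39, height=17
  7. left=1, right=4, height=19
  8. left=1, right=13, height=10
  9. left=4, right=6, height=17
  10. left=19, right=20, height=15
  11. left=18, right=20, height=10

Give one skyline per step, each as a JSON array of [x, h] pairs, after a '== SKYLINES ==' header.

== SKYLINES ==
[[34,19],[37,0]]
[[34,19],[37,10],[44,0]]
[[34,19],[37,10],[44,0],[47,1],[50,0]]
[[1,9],[6,0],[34,19],[37,10],[44,0],[47,1],[50,0]]
[[1,9],[6,0],[34,19],[37,10],[44,0],[47,1],[50,0]]
[[1,9],[6,0],[34,19],[37,17],[39,10],[44,0],[47,1],[50,0]]
[[1,19],[4,9],[6,0],[34,19],[37,17],[39,10],[44,0],[47,1],[50,0]]
[[1,19],[4,10],[13,0],[34,19],[37,17],[39,10],[44,0],[47,1],[50,0]]
[[1,19],[4,17],[6,10],[13,0],[34,19],[37,17],[39,10],[44,0],[47,1],[50,0]]
[[1,19],[4,17],[6,10],[13,0],[19,15],[20,0],[34,19],[37,17],[39,10],[44,0],[47,1],[50,0]]
[[1,19],[4,17],[6,10],[13,0],[18,10],[19,15],[20,0],[34,19],[37,17],[39,10],[44,0],[47,1],[50,0]]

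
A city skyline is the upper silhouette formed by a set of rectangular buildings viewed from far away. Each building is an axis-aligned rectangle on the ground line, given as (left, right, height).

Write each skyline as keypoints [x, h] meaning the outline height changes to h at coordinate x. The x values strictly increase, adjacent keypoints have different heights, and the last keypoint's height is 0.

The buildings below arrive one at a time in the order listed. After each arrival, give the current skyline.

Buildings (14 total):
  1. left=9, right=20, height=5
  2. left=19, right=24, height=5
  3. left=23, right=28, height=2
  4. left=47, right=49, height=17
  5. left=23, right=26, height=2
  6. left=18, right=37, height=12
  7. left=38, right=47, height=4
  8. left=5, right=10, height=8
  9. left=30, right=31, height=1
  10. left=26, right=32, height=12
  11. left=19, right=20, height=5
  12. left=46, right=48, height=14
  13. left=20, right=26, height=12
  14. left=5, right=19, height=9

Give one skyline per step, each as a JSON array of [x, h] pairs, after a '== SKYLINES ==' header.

== SKYLINES ==
[[9,5],[20,0]]
[[9,5],[24,0]]
[[9,5],[24,2],[28,0]]
[[9,5],[24,2],[28,0],[47,17],[49,0]]
[[9,5],[24,2],[28,0],[47,17],[49,0]]
[[9,5],[18,12],[37,0],[47,17],[49,0]]
[[9,5],[18,12],[37,0],[38,4],[47,17],[49,0]]
[[5,8],[10,5],[18,12],[37,0],[38,4],[47,17],[49,0]]
[[5,8],[10,5],[18,12],[37,0],[38,4],[47,17],[49,0]]
[[5,8],[10,5],[18,12],[37,0],[38,4],[47,17],[49,0]]
[[5,8],[10,5],[18,12],[37,0],[38,4],[47,17],[49,0]]
[[5,8],[10,5],[18,12],[37,0],[38,4],[46,14],[47,17],[49,0]]
[[5,8],[10,5],[18,12],[37,0],[38,4],[46,14],[47,17],[49,0]]
[[5,9],[18,12],[37,0],[38,4],[46,14],[47,17],[49,0]]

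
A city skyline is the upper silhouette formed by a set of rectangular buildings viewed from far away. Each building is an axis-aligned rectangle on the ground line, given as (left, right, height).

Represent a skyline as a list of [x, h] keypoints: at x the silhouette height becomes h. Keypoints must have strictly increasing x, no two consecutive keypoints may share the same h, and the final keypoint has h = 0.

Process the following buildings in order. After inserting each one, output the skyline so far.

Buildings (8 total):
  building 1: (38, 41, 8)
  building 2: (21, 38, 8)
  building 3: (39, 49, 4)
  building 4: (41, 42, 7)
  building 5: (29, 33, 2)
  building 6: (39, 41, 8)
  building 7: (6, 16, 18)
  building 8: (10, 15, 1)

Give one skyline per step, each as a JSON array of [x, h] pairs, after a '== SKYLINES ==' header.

== SKYLINES ==
[[38,8],[41,0]]
[[21,8],[41,0]]
[[21,8],[41,4],[49,0]]
[[21,8],[41,7],[42,4],[49,0]]
[[21,8],[41,7],[42,4],[49,0]]
[[21,8],[41,7],[42,4],[49,0]]
[[6,18],[16,0],[21,8],[41,7],[42,4],[49,0]]
[[6,18],[16,0],[21,8],[41,7],[42,4],[49,0]]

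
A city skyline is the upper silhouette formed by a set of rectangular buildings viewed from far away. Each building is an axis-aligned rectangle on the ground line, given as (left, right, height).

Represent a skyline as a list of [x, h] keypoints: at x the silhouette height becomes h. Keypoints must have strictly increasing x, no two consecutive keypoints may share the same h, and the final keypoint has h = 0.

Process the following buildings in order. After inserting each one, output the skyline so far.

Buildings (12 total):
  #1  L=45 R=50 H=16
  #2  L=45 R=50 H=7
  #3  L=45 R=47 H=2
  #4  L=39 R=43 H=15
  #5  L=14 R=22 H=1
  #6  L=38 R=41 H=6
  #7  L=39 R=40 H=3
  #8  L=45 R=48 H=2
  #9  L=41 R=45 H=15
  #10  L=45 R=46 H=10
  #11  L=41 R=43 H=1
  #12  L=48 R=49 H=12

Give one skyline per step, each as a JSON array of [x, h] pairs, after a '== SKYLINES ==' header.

== SKYLINES ==
[[45,16],[50,0]]
[[45,16],[50,0]]
[[45,16],[50,0]]
[[39,15],[43,0],[45,16],[50,0]]
[[14,1],[22,0],[39,15],[43,0],[45,16],[50,0]]
[[14,1],[22,0],[38,6],[39,15],[43,0],[45,16],[50,0]]
[[14,1],[22,0],[38,6],[39,15],[43,0],[45,16],[50,0]]
[[14,1],[22,0],[38,6],[39,15],[43,0],[45,16],[50,0]]
[[14,1],[22,0],[38,6],[39,15],[45,16],[50,0]]
[[14,1],[22,0],[38,6],[39,15],[45,16],[50,0]]
[[14,1],[22,0],[38,6],[39,15],[45,16],[50,0]]
[[14,1],[22,0],[38,6],[39,15],[45,16],[50,0]]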